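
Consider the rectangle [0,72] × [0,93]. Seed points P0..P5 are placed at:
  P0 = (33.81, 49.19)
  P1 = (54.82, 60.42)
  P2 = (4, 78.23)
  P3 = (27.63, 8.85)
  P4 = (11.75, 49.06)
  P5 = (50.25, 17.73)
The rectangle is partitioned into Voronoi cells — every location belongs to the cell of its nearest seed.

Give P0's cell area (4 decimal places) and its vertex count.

Area of P0's cell: 909.5278 (5 vertices)

1. box [0,72]×[0,93]: [(0, 0) (72, 0) (72, 93) (0, 93)]
2. ⊥bis P0·P1 via (44.315,54.805): [(0, 0) (72, 0) (72, 3.0096) (23.8995, 93) (0, 93)]  |A|=4531.709
3. ⊥bis P0·P2 via (18.905,63.71): [(0, 44.3037) (0, 0) (72, 0) (72, 3.0096) (32.2391, 77.3976)]  |A|=3560.3034
4. ⊥bis P0·P3 via (30.72,29.02): [(0, 44.3037) (0, 33.7262) (60.539, 24.4518) (32.2391, 77.3976)]  |A|=1641.9155
5. ⊥bis P0·P4 via (22.78,49.125): [(22.6713, 67.5761) (22.8914, 30.2193) (60.539, 24.4518) (32.2391, 77.3976)]  |A|=1094.8239
6. ⊥bis P0·P5 via (42.03,33.46): [(22.6713, 67.5761) (22.8914, 30.2193) (32.8957, 28.6867) (52.7342, 39.0537) (32.2391, 77.3976)]  |A|=909.5278
7. canonical 5-gon: [(22.6713, 67.5761) (22.8914, 30.2193) (32.8957, 28.6867) (52.7342, 39.0537) (32.2391, 77.3976)]
8. shoelace: 909.5278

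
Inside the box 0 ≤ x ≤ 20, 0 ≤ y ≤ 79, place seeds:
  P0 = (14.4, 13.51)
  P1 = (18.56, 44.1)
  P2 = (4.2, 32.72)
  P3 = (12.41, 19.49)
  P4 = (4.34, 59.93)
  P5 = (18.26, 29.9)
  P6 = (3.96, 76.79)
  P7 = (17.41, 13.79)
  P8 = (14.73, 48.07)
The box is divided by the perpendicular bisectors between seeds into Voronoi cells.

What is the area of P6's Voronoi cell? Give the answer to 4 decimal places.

Area of P6's cell: 210.1630

1. box [0,20]×[0,79]: [(0, 0) (20, 0) (20, 79) (0, 79)]
2. ⊥bis P6·P0 via (9.18,45.15): [(0, 43.6355) (20, 46.9351) (20, 79) (0, 79)]  |A|=674.2943
3. ⊥bis P6·P1 via (11.26,60.445): [(0, 55.4161) (20, 64.3485) (20, 79) (0, 79)]  |A|=382.3548
4. ⊥bis P6·P2 via (4.08,54.755): [(0, 55.4161) (20, 64.3485) (20, 79) (0, 79)]  |A|=382.3548
5. ⊥bis P6·P3 via (8.185,48.14): [(0, 55.4161) (20, 64.3485) (20, 79) (0, 79)]  |A|=382.3548
6. ⊥bis P6·P4 via (4.15,68.36): [(0, 68.2665) (20, 68.7172) (20, 79) (0, 79)]  |A|=210.163
7. ⊥bis P6·P5 via (11.11,53.345): [(0, 68.2665) (20, 68.7172) (20, 79) (0, 79)]  |A|=210.163
8. ⊥bis P6·P7 via (10.685,45.29): [(0, 68.2665) (20, 68.7172) (20, 79) (0, 79)]  |A|=210.163
9. ⊥bis P6·P8 via (9.345,62.43): [(0, 68.2665) (20, 68.7172) (20, 79) (0, 79)]  |A|=210.163
10. canonical 4-gon: [(0, 68.2665) (20, 68.7172) (20, 79) (0, 79)]
11. shoelace: 210.163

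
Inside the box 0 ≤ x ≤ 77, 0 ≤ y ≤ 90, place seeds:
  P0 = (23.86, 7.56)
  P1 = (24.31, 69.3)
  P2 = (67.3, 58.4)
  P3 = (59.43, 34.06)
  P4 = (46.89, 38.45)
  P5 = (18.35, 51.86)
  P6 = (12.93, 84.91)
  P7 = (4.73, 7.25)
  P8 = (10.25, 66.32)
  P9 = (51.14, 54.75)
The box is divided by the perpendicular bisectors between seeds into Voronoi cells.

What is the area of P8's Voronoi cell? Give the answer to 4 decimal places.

1. box [0,77]×[0,90]: [(0, 0) (77, 0) (77, 90) (0, 90)]
2. ⊥bis P8·P0 via (17.055,36.94): [(0, 32.9897) (77, 50.8245) (77, 90) (0, 90)]  |A|=3703.1538
3. ⊥bis P8·P1 via (17.28,67.81): [(0, 32.9897) (23.5062, 38.4342) (12.5769, 90) (0, 90)]  |A|=994.3141
4. ⊥bis P8·P2 via (38.775,62.36): [(0, 32.9897) (23.5062, 38.4342) (12.5769, 90) (0, 90)]  |A|=994.3141
5. ⊥bis P8·P3 via (34.84,50.19): [(0, 32.9897) (23.5062, 38.4342) (12.5769, 90) (0, 90)]  |A|=994.3141
6. ⊥bis P8·P4 via (28.57,52.385): [(0, 32.9897) (16.772, 36.8744) (22.2972, 44.1383) (12.5769, 90) (0, 90)]  |A|=974.1652
7. ⊥bis P8·P5 via (14.3,59.09): [(0, 51.0796) (18.6158, 61.5076) (12.5769, 90) (0, 90)]  |A|=541.4395
8. ⊥bis P8·P6 via (11.59,75.615): [(0, 77.2859) (0, 51.0796) (18.6158, 61.5076) (15.7529, 75.0149)]  |A|=347.0639
9. ⊥bis P8·P7 via (7.49,36.785): [(0, 77.2859) (0, 51.0796) (18.6158, 61.5076) (15.7529, 75.0149)]  |A|=347.0639
10. ⊥bis P8·P9 via (30.695,60.535): [(0, 77.2859) (0, 51.0796) (18.6158, 61.5076) (15.7529, 75.0149)]  |A|=347.0639
11. canonical 4-gon: [(0, 77.2859) (0, 51.0796) (18.6158, 61.5076) (15.7529, 75.0149)]
12. shoelace: 347.0639

Area of P8's cell: 347.0639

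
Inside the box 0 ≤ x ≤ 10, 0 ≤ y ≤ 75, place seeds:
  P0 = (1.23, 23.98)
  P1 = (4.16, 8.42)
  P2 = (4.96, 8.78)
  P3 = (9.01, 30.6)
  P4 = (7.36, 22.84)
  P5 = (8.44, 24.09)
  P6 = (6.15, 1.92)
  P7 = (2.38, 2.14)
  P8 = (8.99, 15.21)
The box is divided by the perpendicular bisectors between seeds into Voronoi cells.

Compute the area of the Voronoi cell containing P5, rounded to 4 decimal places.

1. box [0,10]×[0,75]: [(0, 0) (10, 0) (10, 75) (0, 75)]
2. ⊥bis P5·P0 via (4.835,24.035): [(5.2017, 0) (10, 0) (10, 75) (4.0574, 75)]  |A|=402.7822
3. ⊥bis P5·P1 via (6.3,16.255): [(4.9481, 16.6243) (10, 15.2444) (10, 75) (4.0574, 75)]  |A|=324.3912
4. ⊥bis P5·P2 via (6.7,16.435): [(4.9449, 16.8339) (10, 15.6849) (10, 75) (4.0574, 75)]  |A|=322.7504
5. ⊥bis P5·P3 via (8.725,27.345): [(4.7792, 27.6905) (4.9449, 16.8339) (10, 15.6849) (10, 27.2334)]  |A|=57.4914
6. ⊥bis P5·P4 via (7.9,23.465): [(4.7792, 27.6905) (4.8029, 26.1409) (10, 21.6506) (10, 27.2334)]  |A|=18.5467
7. ⊥bis P5·P6 via (7.295,13.005): [(4.7792, 27.6905) (4.8029, 26.1409) (10, 21.6506) (10, 27.2334)]  |A|=18.5467
8. ⊥bis P5·P7 via (5.41,13.115): [(4.7792, 27.6905) (4.8029, 26.1409) (10, 21.6506) (10, 27.2334)]  |A|=18.5467
9. ⊥bis P5·P8 via (8.715,19.65): [(4.7792, 27.6905) (4.8029, 26.1409) (10, 21.6506) (10, 27.2334)]  |A|=18.5467
10. canonical 4-gon: [(4.7792, 27.6905) (4.8029, 26.1409) (10, 21.6506) (10, 27.2334)]
11. shoelace: 18.5467

Area of P5's cell: 18.5467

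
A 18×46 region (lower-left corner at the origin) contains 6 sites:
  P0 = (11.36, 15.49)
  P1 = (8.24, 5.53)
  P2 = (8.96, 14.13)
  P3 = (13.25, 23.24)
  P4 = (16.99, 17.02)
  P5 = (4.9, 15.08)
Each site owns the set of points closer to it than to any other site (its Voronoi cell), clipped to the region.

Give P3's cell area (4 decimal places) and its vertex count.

Area of P3's cell: 432.2724 (6 vertices)

1. box [0,18]×[0,46]: [(0, 0) (18, 0) (18, 46) (0, 46)]
2. ⊥bis P3·P0 via (12.305,19.365): [(0, 22.3658) (18, 17.9762) (18, 46) (0, 46)]  |A|=464.9221
3. ⊥bis P3·P1 via (10.745,14.385): [(0, 22.3658) (18, 17.9762) (18, 46) (0, 46)]  |A|=464.9221
4. ⊥bis P3·P2 via (11.105,18.685): [(0, 23.9145) (6.821, 20.7024) (18, 17.9762) (18, 46) (0, 46)]  |A|=459.6405
5. ⊥bis P3·P4 via (15.12,20.13): [(0, 23.9145) (6.821, 20.7024) (13.4026, 19.0973) (18, 21.8617) (18, 46) (0, 46)]  |A|=450.7087
6. ⊥bis P3·P5 via (9.075,19.16): [(0, 28.4463) (7.8013, 20.4633) (13.4026, 19.0973) (18, 21.8617) (18, 46) (0, 46)]  |A|=432.2724
7. canonical 6-gon: [(0, 28.4463) (7.8013, 20.4633) (13.4026, 19.0973) (18, 21.8617) (18, 46) (0, 46)]
8. shoelace: 432.2724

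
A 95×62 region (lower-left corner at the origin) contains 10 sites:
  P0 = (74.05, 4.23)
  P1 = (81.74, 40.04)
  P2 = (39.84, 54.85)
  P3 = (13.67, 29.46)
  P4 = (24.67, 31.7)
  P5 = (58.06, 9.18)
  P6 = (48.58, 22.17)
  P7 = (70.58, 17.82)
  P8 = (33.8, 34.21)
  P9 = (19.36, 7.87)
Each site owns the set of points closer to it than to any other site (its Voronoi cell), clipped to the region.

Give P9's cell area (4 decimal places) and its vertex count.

Area of P9's cell: 647.5226 (6 vertices)

1. box [0,95]×[0,62]: [(0, 0) (95, 0) (95, 62) (0, 62)]
2. ⊥bis P9·P0 via (46.705,6.05): [(0, 0) (46.3023, 0) (50.4289, 62) (0, 62)]  |A|=2998.667
3. ⊥bis P9·P1 via (50.55,23.955): [(0, 0) (46.3023, 0) (48.2, 28.5118) (30.9298, 62) (0, 62)]  |A|=2672.1732
4. ⊥bis P9·P2 via (29.6,31.36): [(0, 44.2635) (0, 0) (46.3023, 0) (47.8598, 23.4)]  |A|=1600.9588
5. ⊥bis P9·P3 via (16.515,18.665): [(42.8191, 25.5974) (0, 14.3125) (0, 0) (46.3023, 0) (47.8598, 23.4)]  |A|=959.7207
6. ⊥bis P9·P4 via (22.015,19.785): [(21.3375, 19.936) (0, 14.3125) (0, 0) (46.3023, 0) (47.245, 14.163)]  |A|=800.4226
7. ⊥bis P9·P5 via (38.71,8.525): [(38.4528, 16.1222) (21.3375, 19.936) (0, 14.3125) (0, 0) (38.9986, 0)]  |A|=678.3612
8. ⊥bis P9·P6 via (33.97,15.02): [(38.826, 5.0974) (32.8159, 17.3783) (21.3375, 19.936) (0, 14.3125) (0, 0) (38.9986, 0)]  |A|=647.5226
9. ⊥bis P9·P7 via (44.97,12.845): [(38.826, 5.0974) (32.8159, 17.3783) (21.3375, 19.936) (0, 14.3125) (0, 0) (38.9986, 0)]  |A|=647.5226
10. ⊥bis P9·P8 via (26.58,21.04): [(38.826, 5.0974) (32.8159, 17.3783) (21.3375, 19.936) (0, 14.3125) (0, 0) (38.9986, 0)]  |A|=647.5226
11. canonical 6-gon: [(38.826, 5.0974) (32.8159, 17.3783) (21.3375, 19.936) (0, 14.3125) (0, 0) (38.9986, 0)]
12. shoelace: 647.5226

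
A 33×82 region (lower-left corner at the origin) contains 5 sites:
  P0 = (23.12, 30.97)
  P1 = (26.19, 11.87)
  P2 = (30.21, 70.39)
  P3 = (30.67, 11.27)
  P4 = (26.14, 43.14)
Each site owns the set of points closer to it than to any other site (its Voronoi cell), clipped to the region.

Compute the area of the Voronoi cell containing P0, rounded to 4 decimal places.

Area of P0's cell: 624.6911

1. box [0,33]×[0,82]: [(0, 0) (33, 0) (33, 82) (0, 82)]
2. ⊥bis P0·P1 via (24.655,21.42): [(0, 17.4571) (33, 22.7613) (33, 82) (0, 82)]  |A|=2042.3957
3. ⊥bis P0·P2 via (26.665,50.68): [(0, 55.4759) (0, 17.4571) (33, 22.7613) (33, 49.5406)]  |A|=1069.1681
4. ⊥bis P0·P3 via (26.895,21.12): [(0, 55.4759) (0, 17.4571) (29.8613, 22.2568) (33, 23.4597) (33, 49.5406)]  |A|=1068.072
5. ⊥bis P0·P4 via (24.63,37.055): [(0, 43.167) (0, 17.4571) (29.8613, 22.2568) (33, 23.4597) (33, 34.978)]  |A|=624.6911
6. canonical 5-gon: [(0, 43.167) (0, 17.4571) (29.8613, 22.2568) (33, 23.4597) (33, 34.978)]
7. shoelace: 624.6911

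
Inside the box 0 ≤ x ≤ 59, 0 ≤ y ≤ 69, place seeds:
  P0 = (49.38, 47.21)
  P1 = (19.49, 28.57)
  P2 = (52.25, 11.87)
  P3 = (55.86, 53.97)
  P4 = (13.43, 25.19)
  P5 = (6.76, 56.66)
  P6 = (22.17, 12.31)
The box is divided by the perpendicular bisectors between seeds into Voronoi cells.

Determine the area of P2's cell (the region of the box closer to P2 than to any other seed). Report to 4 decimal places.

1. box [0,59]×[0,69]: [(0, 0) (59, 0) (59, 69) (0, 69)]
2. ⊥bis P2·P0 via (50.815,29.54): [(0, 25.4133) (0, 0) (59, 0) (59, 30.2047)]  |A|=1640.7301
3. ⊥bis P2·P1 via (35.87,20.22): [(40.1808, 28.6764) (25.5625, 0) (59, 0) (59, 30.2047)]  |A|=763.6478
4. ⊥bis P2·P3 via (54.055,32.92): [(40.1808, 28.6764) (25.5625, 0) (59, 0) (59, 30.2047)]  |A|=763.6478
5. ⊥bis P2·P4 via (32.84,18.53): [(40.1808, 28.6764) (28.3751, 5.5174) (26.4819, 0) (59, 0) (59, 30.2047)]  |A|=761.1113
6. ⊥bis P2·P5 via (29.505,34.265): [(40.1808, 28.6764) (28.3751, 5.5174) (26.4819, 0) (59, 0) (59, 30.2047)]  |A|=761.1113
7. ⊥bis P2·P6 via (37.21,12.09): [(40.1808, 28.6764) (37.372, 23.1665) (37.0332, 0) (59, 0) (59, 30.2047)]  |A|=630.7804
8. canonical 5-gon: [(40.1808, 28.6764) (37.372, 23.1665) (37.0332, 0) (59, 0) (59, 30.2047)]
9. shoelace: 630.7804

Area of P2's cell: 630.7804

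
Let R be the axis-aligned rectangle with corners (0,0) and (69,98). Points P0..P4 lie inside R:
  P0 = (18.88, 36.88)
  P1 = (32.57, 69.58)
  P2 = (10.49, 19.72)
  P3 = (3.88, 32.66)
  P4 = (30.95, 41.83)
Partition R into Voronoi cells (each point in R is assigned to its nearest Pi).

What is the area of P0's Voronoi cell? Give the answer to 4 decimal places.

Area of P0's cell: 510.9840

1. box [0,69]×[0,98]: [(0, 0) (69, 0) (69, 98) (0, 98)]
2. ⊥bis P0·P1 via (25.725,53.23): [(0, 63.9999) (0, 0) (69, 0) (69, 35.1127)]  |A|=3419.3852
3. ⊥bis P0·P2 via (14.685,28.3): [(0, 63.9999) (0, 35.4799) (69, 1.7439) (69, 35.1127)]  |A|=2135.1643
4. ⊥bis P0·P3 via (11.38,34.77): [(3.5781, 62.5019) (12.9634, 29.1417) (69, 1.7439) (69, 35.1127)]  |A|=1897.6527
5. ⊥bis P0·P4 via (24.915,39.355): [(17.8774, 56.5154) (3.5781, 62.5019) (12.9634, 29.1417) (33.1515, 19.2712)]  |A|=510.984
6. canonical 4-gon: [(17.8774, 56.5154) (3.5781, 62.5019) (12.9634, 29.1417) (33.1515, 19.2712)]
7. shoelace: 510.984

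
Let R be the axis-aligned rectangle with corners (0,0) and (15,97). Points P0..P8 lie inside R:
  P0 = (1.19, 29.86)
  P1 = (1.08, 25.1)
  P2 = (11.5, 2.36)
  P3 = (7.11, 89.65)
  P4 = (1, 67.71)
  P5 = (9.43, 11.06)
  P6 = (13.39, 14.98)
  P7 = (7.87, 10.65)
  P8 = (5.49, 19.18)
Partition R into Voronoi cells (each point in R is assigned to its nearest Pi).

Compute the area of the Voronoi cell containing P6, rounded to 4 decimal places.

1. box [0,15]×[0,97]: [(0, 0) (15, 0) (15, 97) (0, 97)]
2. ⊥bis P6·P0 via (7.29,22.42): [(0, 16.443) (0, 0) (15, 0) (15, 28.7414)]  |A|=338.8827
3. ⊥bis P6·P1 via (7.235,20.04): [(13.1236, 27.203) (0, 11.2393) (0, 0) (15, 0) (15, 28.7414)]  |A|=304.7372
4. ⊥bis P6·P2 via (12.445,8.67): [(13.1236, 27.203) (0, 11.2393) (0, 10.5338) (15, 8.2874) (15, 28.7414)]  |A|=163.5786
5. ⊥bis P6·P3 via (10.25,52.315): [(13.1236, 27.203) (0, 11.2393) (0, 10.5338) (15, 8.2874) (15, 28.7414)]  |A|=163.5786
6. ⊥bis P6·P4 via (7.195,41.345): [(13.1236, 27.203) (0, 11.2393) (0, 10.5338) (15, 8.2874) (15, 28.7414)]  |A|=163.5786
7. ⊥bis P6·P5 via (11.41,13.02): [(13.1236, 27.203) (5.9764, 18.509) (15, 9.3934) (15, 28.7414)]  |A|=89.953
8. ⊥bis P6·P7 via (10.63,12.815): [(13.1236, 27.203) (6.0721, 18.6255) (6.8776, 17.5986) (15, 9.3934) (15, 28.7414)]  |A|=89.857
9. ⊥bis P6·P8 via (9.44,17.08): [(8.7241, 15.7333) (15, 9.3934) (15, 27.5381)]  |A|=56.9376
10. canonical 3-gon: [(8.7241, 15.7333) (15, 9.3934) (15, 27.5381)]
11. shoelace: 56.9376

Area of P6's cell: 56.9376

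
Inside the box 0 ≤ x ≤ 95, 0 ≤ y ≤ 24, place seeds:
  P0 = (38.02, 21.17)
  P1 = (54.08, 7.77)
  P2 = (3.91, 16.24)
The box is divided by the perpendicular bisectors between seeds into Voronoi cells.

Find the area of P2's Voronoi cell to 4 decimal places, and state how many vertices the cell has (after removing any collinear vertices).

Area of P2's cell: 526.4182 (4 vertices)

1. box [0,95]×[0,24]: [(0, 0) (95, 0) (95, 24) (0, 24)]
2. ⊥bis P2·P0 via (20.965,18.705): [(0, 0) (23.6685, 0) (20.1997, 24) (0, 24)]  |A|=526.4182
3. ⊥bis P2·P1 via (28.995,12.005): [(0, 0) (23.6685, 0) (20.1997, 24) (0, 24)]  |A|=526.4182
4. canonical 4-gon: [(0, 0) (23.6685, 0) (20.1997, 24) (0, 24)]
5. shoelace: 526.4182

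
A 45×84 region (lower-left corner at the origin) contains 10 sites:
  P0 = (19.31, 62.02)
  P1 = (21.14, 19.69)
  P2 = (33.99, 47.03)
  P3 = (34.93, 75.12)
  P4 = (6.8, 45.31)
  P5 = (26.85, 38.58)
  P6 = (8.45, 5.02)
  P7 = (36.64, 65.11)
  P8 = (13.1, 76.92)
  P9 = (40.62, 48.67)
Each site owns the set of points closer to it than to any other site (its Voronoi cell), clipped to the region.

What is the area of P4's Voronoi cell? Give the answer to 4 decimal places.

Area of P4's cell: 464.6742

1. box [0,45]×[0,84]: [(0, 0) (45, 0) (45, 84) (0, 84)]
2. ⊥bis P4·P0 via (13.055,53.665): [(0, 63.4387) (0, 0) (45, 0) (45, 29.7493)]  |A|=2096.7285
3. ⊥bis P4·P1 via (13.97,32.5): [(29.623, 41.2613) (0, 63.4387) (0, 24.6807)]  |A|=574.0637
4. ⊥bis P4·P2 via (20.395,46.17): [(21.0105, 36.4407) (20.2622, 48.2693) (0, 63.4387) (0, 24.6807)]  |A|=521.3228
5. ⊥bis P4·P3 via (20.865,60.215): [(21.0105, 36.4407) (20.2622, 48.2693) (0, 63.4387) (0, 24.6807)]  |A|=521.3228
6. ⊥bis P4·P5 via (16.825,41.945): [(13.5817, 32.2827) (19.2118, 49.0557) (0, 63.4387) (0, 24.6807)]  |A|=464.8083
7. ⊥bis P4·P6 via (7.625,25.165): [(0.3316, 24.8663) (13.5817, 32.2827) (19.2118, 49.0557) (0, 63.4387) (0, 24.8527)]  |A|=464.7798
8. ⊥bis P4·P7 via (21.72,55.21): [(0.3316, 24.8663) (13.5817, 32.2827) (19.2118, 49.0557) (0, 63.4387) (0, 24.8527)]  |A|=464.7798
9. ⊥bis P4·P8 via (9.95,61.115): [(0.3316, 24.8663) (13.5817, 32.2827) (19.2118, 49.0557) (0.62, 62.9745) (0, 63.0981) (0, 24.8527)]  |A|=464.6742
10. ⊥bis P4·P9 via (23.71,46.99): [(0.3316, 24.8663) (13.5817, 32.2827) (19.2118, 49.0557) (0.62, 62.9745) (0, 63.0981) (0, 24.8527)]  |A|=464.6742
11. canonical 6-gon: [(0.3316, 24.8663) (13.5817, 32.2827) (19.2118, 49.0557) (0.62, 62.9745) (0, 63.0981) (0, 24.8527)]
12. shoelace: 464.6742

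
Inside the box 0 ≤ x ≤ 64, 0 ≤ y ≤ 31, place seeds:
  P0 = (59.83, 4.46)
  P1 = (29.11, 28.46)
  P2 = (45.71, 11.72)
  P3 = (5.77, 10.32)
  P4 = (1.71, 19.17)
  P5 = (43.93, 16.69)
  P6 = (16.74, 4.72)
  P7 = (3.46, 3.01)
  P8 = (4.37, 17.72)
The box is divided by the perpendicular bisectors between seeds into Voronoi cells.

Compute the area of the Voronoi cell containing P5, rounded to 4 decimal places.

1. box [0,64]×[0,31]: [(0, 0) (64, 0) (64, 31) (0, 31)]
2. ⊥bis P5·P0 via (51.88,10.575): [(0, 0) (43.7459, 0) (64, 26.332) (64, 31) (0, 31)]  |A|=1717.3346
3. ⊥bis P5·P1 via (36.52,22.575): [(18.591, 0) (43.7459, 0) (64, 26.332) (64, 31) (43.2111, 31)]  |A|=759.4018
4. ⊥bis P5·P2 via (44.82,14.205): [(23.9308, 6.7236) (58.4182, 19.0752) (64, 26.332) (64, 31) (43.2111, 31)]  |A|=436.5236
5. ⊥bis P5·P3 via (24.85,13.505): [(25.6258, 8.8577) (25.8663, 7.4168) (58.4182, 19.0752) (64, 26.332) (64, 31) (43.2111, 31)]  |A|=435.0457
6. ⊥bis P5·P4 via (22.82,17.93): [(25.6258, 8.8577) (25.8663, 7.4168) (58.4182, 19.0752) (64, 26.332) (64, 31) (43.2111, 31)]  |A|=435.0457
7. ⊥bis P5·P6 via (30.335,10.705): [(29.1788, 13.3314) (30.9768, 9.2471) (58.4182, 19.0752) (64, 26.332) (64, 31) (43.2111, 31)]  |A|=419.8658
8. ⊥bis P5·P7 via (23.695,9.85): [(29.1788, 13.3314) (30.9768, 9.2471) (58.4182, 19.0752) (64, 26.332) (64, 31) (43.2111, 31)]  |A|=419.8658
9. ⊥bis P5·P8 via (24.15,17.205): [(29.1788, 13.3314) (30.9768, 9.2471) (58.4182, 19.0752) (64, 26.332) (64, 31) (43.2111, 31)]  |A|=419.8658
10. canonical 6-gon: [(29.1788, 13.3314) (30.9768, 9.2471) (58.4182, 19.0752) (64, 26.332) (64, 31) (43.2111, 31)]
11. shoelace: 419.8658

Area of P5's cell: 419.8658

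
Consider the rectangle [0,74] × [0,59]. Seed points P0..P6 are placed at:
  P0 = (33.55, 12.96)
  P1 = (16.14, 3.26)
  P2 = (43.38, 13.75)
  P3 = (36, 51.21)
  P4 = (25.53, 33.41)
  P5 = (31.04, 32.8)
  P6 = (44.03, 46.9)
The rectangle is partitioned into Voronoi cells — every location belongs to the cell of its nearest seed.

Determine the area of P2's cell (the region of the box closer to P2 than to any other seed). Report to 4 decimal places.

1. box [0,74]×[0,59]: [(0, 0) (74, 0) (74, 59) (0, 59)]
2. ⊥bis P2·P0 via (38.465,13.355): [(39.5383, 0) (74, 0) (74, 59) (34.7967, 59)]  |A|=2173.1183
3. ⊥bis P2·P1 via (29.76,8.505): [(39.5383, 0) (74, 0) (74, 59) (34.7967, 59)]  |A|=2173.1183
4. ⊥bis P2·P3 via (39.69,32.48): [(36.971, 31.9443) (39.5383, 0) (74, 0) (74, 39.2394)]  |A|=1276.9256
5. ⊥bis P2·P4 via (34.455,23.58): [(45.5232, 33.6292) (37.4264, 26.2779) (39.5383, 0) (74, 0) (74, 39.2394)]  |A|=1252.3117
6. ⊥bis P2·P5 via (37.21,23.275): [(56.5472, 35.801) (37.6451, 23.5569) (39.5383, 0) (74, 0) (74, 39.2394)]  |A|=1193.5284
7. ⊥bis P2·P6 via (43.705,30.325): [(47.9646, 30.2415) (37.6451, 23.5569) (39.5383, 0) (74, 0) (74, 29.731)]  |A|=1035.9905
8. canonical 5-gon: [(47.9646, 30.2415) (37.6451, 23.5569) (39.5383, 0) (74, 0) (74, 29.731)]
9. shoelace: 1035.9905

Area of P2's cell: 1035.9905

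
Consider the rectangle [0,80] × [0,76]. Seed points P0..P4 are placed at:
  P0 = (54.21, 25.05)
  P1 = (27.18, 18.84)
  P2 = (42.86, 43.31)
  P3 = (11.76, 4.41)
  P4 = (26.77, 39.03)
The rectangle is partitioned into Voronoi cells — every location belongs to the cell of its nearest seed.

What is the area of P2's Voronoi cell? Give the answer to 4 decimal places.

Area of P2's cell: 1773.6560

1. box [0,80]×[0,76]: [(0, 0) (80, 0) (80, 76) (0, 76)]
2. ⊥bis P2·P0 via (48.535,34.18): [(0, 4.0117) (80, 53.7379) (80, 76) (0, 76)]  |A|=3770.0129
3. ⊥bis P2·P1 via (35.02,31.075): [(0, 53.5153) (39.215, 28.3869) (80, 53.7379) (80, 76) (0, 76)]  |A|=2799.3723
4. ⊥bis P2·P3 via (27.31,23.86): [(0, 53.5153) (39.215, 28.3869) (80, 53.7379) (80, 76) (0, 76)]  |A|=2799.3723
5. ⊥bis P2·P4 via (34.815,41.17): [(38.0099, 29.1591) (39.215, 28.3869) (80, 53.7379) (80, 76) (25.5501, 76)]  |A|=1773.656
6. canonical 5-gon: [(38.0099, 29.1591) (39.215, 28.3869) (80, 53.7379) (80, 76) (25.5501, 76)]
7. shoelace: 1773.656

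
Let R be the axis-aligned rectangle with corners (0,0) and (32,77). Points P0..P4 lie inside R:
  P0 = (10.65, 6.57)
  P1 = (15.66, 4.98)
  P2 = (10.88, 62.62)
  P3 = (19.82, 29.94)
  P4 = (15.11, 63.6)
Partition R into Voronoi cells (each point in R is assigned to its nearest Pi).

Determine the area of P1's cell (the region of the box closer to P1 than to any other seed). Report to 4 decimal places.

Area of P1's cell: 295.7746

1. box [0,32]×[0,77]: [(0, 0) (32, 0) (32, 77) (0, 77)]
2. ⊥bis P1·P0 via (13.155,5.775): [(11.3222, 0) (32, 0) (32, 65.1545)]  |A|=673.6256
3. ⊥bis P1·P2 via (13.27,33.8): [(22.2865, 34.5477) (11.3222, 0) (32, 0) (32, 35.3533)]  |A|=528.8877
4. ⊥bis P1·P3 via (17.74,17.46): [(16.9075, 17.5988) (11.3222, 0) (32, 0) (32, 15.0833)]  |A|=295.7746
5. ⊥bis P1·P4 via (15.385,34.29): [(16.9075, 17.5988) (11.3222, 0) (32, 0) (32, 15.0833)]  |A|=295.7746
6. canonical 4-gon: [(16.9075, 17.5988) (11.3222, 0) (32, 0) (32, 15.0833)]
7. shoelace: 295.7746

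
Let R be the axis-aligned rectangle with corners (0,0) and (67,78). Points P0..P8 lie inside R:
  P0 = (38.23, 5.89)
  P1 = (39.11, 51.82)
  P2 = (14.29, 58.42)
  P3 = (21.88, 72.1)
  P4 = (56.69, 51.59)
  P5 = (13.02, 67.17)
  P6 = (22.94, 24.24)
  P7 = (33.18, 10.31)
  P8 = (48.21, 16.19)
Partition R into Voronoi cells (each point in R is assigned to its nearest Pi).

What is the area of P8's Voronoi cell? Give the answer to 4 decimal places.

1. box [0,67]×[0,78]: [(0, 0) (67, 0) (67, 78) (0, 78)]
2. ⊥bis P8·P0 via (43.22,11.04): [(0, 52.9172) (54.614, 0) (67, 0) (67, 78) (0, 78)]  |A|=3780.9892
3. ⊥bis P8·P1 via (43.66,34.005): [(24.5547, 29.1254) (54.614, 0) (67, 0) (67, 39.9661)]  |A|=1028.5614
4. ⊥bis P8·P2 via (31.25,37.305): [(24.5547, 29.1254) (54.614, 0) (67, 0) (67, 39.9661)]  |A|=1028.5614
5. ⊥bis P8·P3 via (35.045,44.145): [(24.5547, 29.1254) (54.614, 0) (67, 0) (67, 39.9661)]  |A|=1028.5614
6. ⊥bis P8·P4 via (52.45,33.89): [(47.6819, 35.0322) (24.5547, 29.1254) (54.614, 0) (67, 0) (67, 30.4046)]  |A|=936.206
7. ⊥bis P8·P5 via (30.615,41.68): [(47.6819, 35.0322) (24.5547, 29.1254) (54.614, 0) (67, 0) (67, 30.4046)]  |A|=936.206
8. ⊥bis P8·P6 via (35.575,20.215): [(47.6819, 35.0322) (39.6409, 32.9785) (35.1447, 18.8644) (54.614, 0) (67, 0) (67, 30.4046)]  |A|=838.4031
9. ⊥bis P8·P7 via (40.695,13.25): [(47.6819, 35.0322) (39.6409, 32.9785) (36.65, 23.5895) (40.546, 13.631) (54.614, 0) (67, 0) (67, 30.4046)]  |A|=821.7035
10. canonical 7-gon: [(47.6819, 35.0322) (39.6409, 32.9785) (36.65, 23.5895) (40.546, 13.631) (54.614, 0) (67, 0) (67, 30.4046)]
11. shoelace: 821.7035

Area of P8's cell: 821.7035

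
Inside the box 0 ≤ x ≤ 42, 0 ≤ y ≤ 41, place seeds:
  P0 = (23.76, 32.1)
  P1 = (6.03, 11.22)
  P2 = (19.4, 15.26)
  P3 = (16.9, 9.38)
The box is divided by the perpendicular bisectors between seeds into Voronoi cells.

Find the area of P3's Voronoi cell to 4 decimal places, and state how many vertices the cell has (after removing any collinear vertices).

1. box [0,42]×[0,41]: [(0, 0) (42, 0) (42, 41) (0, 41)]
2. ⊥bis P3·P0 via (20.33,20.74): [(0, 26.8784) (0, 0) (42, 0) (42, 14.197)]  |A|=862.5835
3. ⊥bis P3·P1 via (11.465,10.3): [(13.5773, 22.7789) (9.7215, 0) (42, 0) (42, 14.197)]  |A|=569.3929
4. ⊥bis P3·P2 via (18.15,12.32): [(12.2328, 14.8358) (9.7215, 0) (42, 0) (42, 2.1797)]  |A|=271.8808
5. canonical 4-gon: [(12.2328, 14.8358) (9.7215, 0) (42, 0) (42, 2.1797)]
6. shoelace: 271.8808

Area of P3's cell: 271.8808 (4 vertices)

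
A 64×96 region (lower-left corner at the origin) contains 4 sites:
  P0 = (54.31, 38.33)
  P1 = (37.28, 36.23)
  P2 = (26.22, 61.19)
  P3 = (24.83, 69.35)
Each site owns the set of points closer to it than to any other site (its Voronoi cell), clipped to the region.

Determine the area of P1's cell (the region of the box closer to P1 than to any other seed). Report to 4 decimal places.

1. box [0,64]×[0,96]: [(0, 0) (64, 0) (64, 96) (0, 96)]
2. ⊥bis P1·P0 via (45.795,37.28): [(0, 0) (50.3921, 0) (38.5541, 96) (0, 96)]  |A|=4269.4174
3. ⊥bis P1·P2 via (31.75,48.71): [(0, 34.6413) (0, 0) (50.3921, 0) (43.7309, 54.0188)]  |A|=2118.508
4. ⊥bis P1·P3 via (31.055,52.79): [(0, 34.6413) (0, 0) (50.3921, 0) (43.7309, 54.0188)]  |A|=2118.508
5. canonical 4-gon: [(0, 34.6413) (0, 0) (50.3921, 0) (43.7309, 54.0188)]
6. shoelace: 2118.508

Area of P1's cell: 2118.5080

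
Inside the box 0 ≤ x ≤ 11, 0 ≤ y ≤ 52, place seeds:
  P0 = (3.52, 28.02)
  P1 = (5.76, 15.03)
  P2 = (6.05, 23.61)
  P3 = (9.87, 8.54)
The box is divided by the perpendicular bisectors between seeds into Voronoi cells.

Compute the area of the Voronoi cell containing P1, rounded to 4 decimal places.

Area of P1's cell: 99.1621

1. box [0,11]×[0,52]: [(0, 0) (11, 0) (11, 52) (0, 52)]
2. ⊥bis P1·P0 via (4.64,21.525): [(0, 20.7249) (0, 0) (11, 0) (11, 22.6217)]  |A|=238.4063
3. ⊥bis P1·P2 via (5.905,19.32): [(0, 19.5196) (0, 0) (11, 0) (11, 19.1478)]  |A|=212.6706
4. ⊥bis P1·P3 via (7.815,11.785): [(0, 19.5196) (0, 6.8359) (11, 13.802) (11, 19.1478)]  |A|=99.1621
5. canonical 4-gon: [(0, 19.5196) (0, 6.8359) (11, 13.802) (11, 19.1478)]
6. shoelace: 99.1621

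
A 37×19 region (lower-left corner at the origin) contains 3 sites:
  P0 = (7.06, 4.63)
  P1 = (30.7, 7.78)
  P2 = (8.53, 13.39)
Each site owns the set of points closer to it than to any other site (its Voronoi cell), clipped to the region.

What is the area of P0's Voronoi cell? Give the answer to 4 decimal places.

Area of P0's cell: 167.4014

1. box [0,37]×[0,19]: [(0, 0) (37, 0) (37, 19) (0, 19)]
2. ⊥bis P0·P1 via (18.88,6.205): [(0, 0) (19.7068, 0) (17.1751, 19) (0, 19)]  |A|=350.378
3. ⊥bis P0·P2 via (7.795,9.01): [(0, 10.3181) (0, 0) (19.7068, 0) (18.7512, 7.1715)]  |A|=167.4014
4. canonical 4-gon: [(0, 10.3181) (0, 0) (19.7068, 0) (18.7512, 7.1715)]
5. shoelace: 167.4014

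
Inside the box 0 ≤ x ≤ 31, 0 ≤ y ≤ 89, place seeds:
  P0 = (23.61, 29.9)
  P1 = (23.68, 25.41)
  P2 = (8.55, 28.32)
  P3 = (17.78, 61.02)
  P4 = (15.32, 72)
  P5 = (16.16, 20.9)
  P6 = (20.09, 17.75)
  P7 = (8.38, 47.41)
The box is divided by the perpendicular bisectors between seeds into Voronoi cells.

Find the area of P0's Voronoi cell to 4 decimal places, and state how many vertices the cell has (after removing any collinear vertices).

1. box [0,31]×[0,89]: [(0, 0) (31, 0) (31, 89) (0, 89)]
2. ⊥bis P0·P1 via (23.645,27.655): [(0, 27.2864) (31, 27.7697) (31, 89) (0, 89)]  |A|=1905.6314
3. ⊥bis P0·P2 via (16.08,29.11): [(16.2448, 27.5396) (31, 27.7697) (31, 89) (9.7967, 89)]  |A|=1103.3151
4. ⊥bis P0·P3 via (20.695,45.46): [(14.4867, 44.2969) (16.2448, 27.5396) (31, 27.7697) (31, 47.3905)]  |A|=285.8341
5. ⊥bis P0·P4 via (19.465,50.95): [(14.4867, 44.2969) (16.2448, 27.5396) (31, 27.7697) (31, 47.3905)]  |A|=285.8341
6. ⊥bis P0·P5 via (19.885,25.4): [(14.4867, 44.2969) (16.1444, 28.4964) (17.2807, 27.5558) (31, 27.7697) (31, 47.3905)]  |A|=285.3377
7. ⊥bis P0·P6 via (21.85,23.825): [(14.4867, 44.2969) (16.1444, 28.4964) (17.2807, 27.5558) (31, 27.7697) (31, 47.3905)]  |A|=285.3377
8. ⊥bis P0·P7 via (15.995,38.655): [(24.6762, 46.2058) (15.1552, 37.9246) (16.1444, 28.4964) (17.2807, 27.5558) (31, 27.7697) (31, 47.3905)]  |A|=252.2339
9. canonical 6-gon: [(24.6762, 46.2058) (15.1552, 37.9246) (16.1444, 28.4964) (17.2807, 27.5558) (31, 27.7697) (31, 47.3905)]
10. shoelace: 252.2339

Area of P0's cell: 252.2339 (6 vertices)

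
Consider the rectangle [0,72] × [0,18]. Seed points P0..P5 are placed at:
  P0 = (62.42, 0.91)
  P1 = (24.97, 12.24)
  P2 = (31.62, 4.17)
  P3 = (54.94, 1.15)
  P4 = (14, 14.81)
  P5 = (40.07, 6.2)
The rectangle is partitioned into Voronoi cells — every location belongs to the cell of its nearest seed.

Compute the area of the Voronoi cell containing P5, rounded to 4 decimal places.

1. box [0,72]×[0,18]: [(0, 0) (72, 0) (72, 18) (0, 18)]
2. ⊥bis P5·P0 via (51.245,3.555): [(0, 0) (50.4036, 0) (54.664, 18) (0, 18)]  |A|=945.6079
3. ⊥bis P5·P1 via (32.52,9.22): [(28.832, 0) (50.4036, 0) (54.664, 18) (36.032, 18)]  |A|=361.8319
4. ⊥bis P5·P2 via (35.845,5.185): [(33.9917, 12.8993) (37.0906, 0) (50.4036, 0) (54.664, 18) (36.032, 18)]  |A|=308.5665
5. ⊥bis P5·P3 via (47.505,3.675): [(33.9917, 12.8993) (37.0906, 0) (46.2569, 0) (52.3699, 18) (36.032, 18)]  |A|=250.6002
6. ⊥bis P5·P4 via (27.035,10.505): [(33.9917, 12.8993) (37.0906, 0) (46.2569, 0) (52.3699, 18) (36.032, 18)]  |A|=250.6002
7. canonical 5-gon: [(33.9917, 12.8993) (37.0906, 0) (46.2569, 0) (52.3699, 18) (36.032, 18)]
8. shoelace: 250.6002

Area of P5's cell: 250.6002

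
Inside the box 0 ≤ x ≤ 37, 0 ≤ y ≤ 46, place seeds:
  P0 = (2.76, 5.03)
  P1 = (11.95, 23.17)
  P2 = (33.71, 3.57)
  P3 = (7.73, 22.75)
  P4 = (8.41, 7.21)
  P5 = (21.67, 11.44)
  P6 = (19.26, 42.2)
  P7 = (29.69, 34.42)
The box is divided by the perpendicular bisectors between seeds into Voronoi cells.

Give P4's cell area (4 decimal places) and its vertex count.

1. box [0,37]×[0,46]: [(0, 0) (37, 0) (37, 46) (0, 46)]
2. ⊥bis P4·P0 via (5.585,6.12): [(0, 20.5949) (7.9463, 0) (37, 0) (37, 46) (0, 46)]  |A|=1620.173
3. ⊥bis P4·P1 via (10.18,15.19): [(1.3278, 17.1534) (7.9463, 0) (37, 0) (37, 9.2412)]  |A|=414.012
4. ⊥bis P4·P2 via (21.06,5.39): [(22.0899, 12.5483) (1.3278, 17.1534) (7.9463, 0) (20.2845, 0)]  |A|=240.2426
5. ⊥bis P4·P3 via (8.07,14.98): [(22.0899, 12.5483) (10.6231, 15.0917) (2.2645, 14.726) (7.9463, 0) (20.2845, 0)]  |A|=229.9261
6. ⊥bis P4·P5 via (15.04,9.325): [(13.3966, 14.4765) (10.6231, 15.0917) (2.2645, 14.726) (7.9463, 0) (18.0147, 0)]  |A|=157.2132
7. ⊥bis P4·P6 via (13.835,24.705): [(13.3966, 14.4765) (10.6231, 15.0917) (2.2645, 14.726) (7.9463, 0) (18.0147, 0)]  |A|=157.2132
8. ⊥bis P4·P7 via (19.05,20.815): [(13.3966, 14.4765) (10.6231, 15.0917) (2.2645, 14.726) (7.9463, 0) (18.0147, 0)]  |A|=157.2132
9. canonical 5-gon: [(13.3966, 14.4765) (10.6231, 15.0917) (2.2645, 14.726) (7.9463, 0) (18.0147, 0)]
10. shoelace: 157.2132

Area of P4's cell: 157.2132 (5 vertices)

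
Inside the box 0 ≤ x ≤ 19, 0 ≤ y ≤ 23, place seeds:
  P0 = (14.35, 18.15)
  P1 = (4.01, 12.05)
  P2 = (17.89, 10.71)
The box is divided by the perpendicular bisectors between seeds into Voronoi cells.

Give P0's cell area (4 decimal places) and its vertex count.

Area of P0's cell: 108.4177 (4 vertices)

1. box [0,19]×[0,23]: [(0, 0) (19, 0) (19, 23) (0, 23)]
2. ⊥bis P0·P1 via (9.18,15.1): [(18.0881, 0) (19, 0) (19, 23) (4.5195, 23)]  |A|=177.0128
3. ⊥bis P0·P2 via (16.12,14.43): [(11.0097, 11.9985) (19, 15.8003) (19, 23) (4.5195, 23)]  |A|=108.4177
4. canonical 4-gon: [(11.0097, 11.9985) (19, 15.8003) (19, 23) (4.5195, 23)]
5. shoelace: 108.4177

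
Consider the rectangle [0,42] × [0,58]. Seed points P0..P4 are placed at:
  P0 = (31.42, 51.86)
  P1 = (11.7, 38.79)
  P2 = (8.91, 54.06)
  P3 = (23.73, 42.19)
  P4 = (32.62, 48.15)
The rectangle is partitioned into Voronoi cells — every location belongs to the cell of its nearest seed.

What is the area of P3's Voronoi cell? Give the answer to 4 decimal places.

1. box [0,42]×[0,58]: [(0, 0) (42, 0) (42, 58) (0, 58)]
2. ⊥bis P3·P0 via (27.575,47.025): [(0, 0) (42, 0) (42, 35.5536) (13.7742, 58) (0, 58)]  |A|=2119.2163
3. ⊥bis P3·P1 via (17.715,40.49): [(29.1586, 0) (42, 0) (42, 35.5536) (13.7742, 58) (12.7662, 58)]  |A|=903.3982
4. ⊥bis P3·P2 via (16.32,48.125): [(15.7561, 47.421) (29.1586, 0) (42, 0) (42, 35.5536) (20.1612, 52.9208)]  |A|=869.3158
5. ⊥bis P3·P4 via (28.175,45.17): [(15.7561, 47.421) (29.1586, 0) (42, 0) (42, 24.5485) (26.1964, 48.1213) (20.1612, 52.9208)]  |A|=782.3552
6. canonical 6-gon: [(15.7561, 47.421) (29.1586, 0) (42, 0) (42, 24.5485) (26.1964, 48.1213) (20.1612, 52.9208)]
7. shoelace: 782.3552

Area of P3's cell: 782.3552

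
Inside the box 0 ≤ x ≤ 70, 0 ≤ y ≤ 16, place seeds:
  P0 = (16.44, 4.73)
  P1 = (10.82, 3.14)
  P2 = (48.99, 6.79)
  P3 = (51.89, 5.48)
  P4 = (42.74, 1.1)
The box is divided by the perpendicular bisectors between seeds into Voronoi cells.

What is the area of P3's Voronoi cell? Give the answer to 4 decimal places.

Area of P3's cell: 298.6791

1. box [0,70]×[0,16]: [(0, 0) (70, 0) (70, 16) (0, 16)]
2. ⊥bis P3·P0 via (34.165,5.105): [(34.273, 0) (70, 0) (70, 16) (33.9345, 16)]  |A|=574.34
3. ⊥bis P3·P1 via (31.355,4.31): [(34.273, 0) (70, 0) (70, 16) (33.9345, 16)]  |A|=574.34
4. ⊥bis P3·P2 via (50.44,6.135): [(47.6687, 0) (70, 0) (70, 16) (54.8963, 16)]  |A|=299.4806
5. ⊥bis P3·P4 via (47.315,3.29): [(48.2616, 1.3125) (48.8899, 0) (70, 0) (70, 16) (54.8963, 16)]  |A|=298.6791
6. canonical 5-gon: [(48.2616, 1.3125) (48.8899, 0) (70, 0) (70, 16) (54.8963, 16)]
7. shoelace: 298.6791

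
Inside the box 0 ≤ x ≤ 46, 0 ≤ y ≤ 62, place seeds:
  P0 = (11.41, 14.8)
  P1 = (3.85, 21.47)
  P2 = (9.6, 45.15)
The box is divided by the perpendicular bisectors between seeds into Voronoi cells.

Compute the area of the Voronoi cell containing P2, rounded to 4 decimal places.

1. box [0,46]×[0,62]: [(0, 0) (46, 0) (46, 62) (0, 62)]
2. ⊥bis P2·P0 via (10.505,29.975): [(0, 29.3485) (46, 32.0918) (46, 62) (0, 62)]  |A|=1438.8721
3. ⊥bis P2·P1 via (6.725,33.31): [(0, 34.943) (18.4966, 30.4516) (46, 32.0918) (46, 62) (0, 62)]  |A|=1387.1328
4. canonical 5-gon: [(0, 34.943) (18.4966, 30.4516) (46, 32.0918) (46, 62) (0, 62)]
5. shoelace: 1387.1328

Area of P2's cell: 1387.1328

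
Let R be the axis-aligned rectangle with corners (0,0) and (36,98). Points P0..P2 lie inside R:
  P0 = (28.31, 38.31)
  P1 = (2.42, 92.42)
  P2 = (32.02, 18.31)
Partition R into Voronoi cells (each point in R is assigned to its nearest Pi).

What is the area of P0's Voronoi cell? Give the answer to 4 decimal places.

1. box [0,36]×[0,98]: [(0, 0) (36, 0) (36, 98) (0, 98)]
2. ⊥bis P0·P1 via (15.365,65.365): [(0, 58.0133) (0, 0) (36, 0) (36, 75.2382)]  |A|=2398.5276
3. ⊥bis P0·P2 via (30.165,28.31): [(0, 58.0133) (0, 22.7144) (36, 29.3924) (36, 75.2382)]  |A|=1460.6055
4. canonical 4-gon: [(0, 58.0133) (0, 22.7144) (36, 29.3924) (36, 75.2382)]
5. shoelace: 1460.6055

Area of P0's cell: 1460.6055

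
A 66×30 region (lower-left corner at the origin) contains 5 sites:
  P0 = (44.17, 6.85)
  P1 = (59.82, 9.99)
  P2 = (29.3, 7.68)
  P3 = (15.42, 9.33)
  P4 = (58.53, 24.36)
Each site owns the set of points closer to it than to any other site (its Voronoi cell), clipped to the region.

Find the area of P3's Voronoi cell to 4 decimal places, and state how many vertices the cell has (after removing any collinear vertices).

Area of P3's cell: 693.9630 (4 vertices)

1. box [0,66]×[0,30]: [(0, 0) (66, 0) (66, 30) (0, 30)]
2. ⊥bis P3·P0 via (29.795,8.09): [(0, 0) (29.0971, 0) (31.685, 30) (0, 30)]  |A|=911.7319
3. ⊥bis P3·P1 via (37.62,9.66): [(0, 0) (29.0971, 0) (31.685, 30) (0, 30)]  |A|=911.7319
4. ⊥bis P3·P2 via (22.36,8.505): [(0, 0) (21.349, 0) (24.9152, 30) (0, 30)]  |A|=693.963
5. ⊥bis P3·P4 via (36.975,16.845): [(0, 0) (21.349, 0) (24.9152, 30) (0, 30)]  |A|=693.963
6. canonical 4-gon: [(0, 0) (21.349, 0) (24.9152, 30) (0, 30)]
7. shoelace: 693.963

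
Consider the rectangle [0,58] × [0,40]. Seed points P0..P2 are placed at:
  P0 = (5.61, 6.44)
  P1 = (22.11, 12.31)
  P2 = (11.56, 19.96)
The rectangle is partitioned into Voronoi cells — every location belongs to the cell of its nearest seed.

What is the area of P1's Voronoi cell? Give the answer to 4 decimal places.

Area of P1's cell: 1467.2161

1. box [0,58]×[0,40]: [(0, 0) (58, 0) (58, 40) (0, 40)]
2. ⊥bis P1·P0 via (13.86,9.375): [(17.1952, 0) (58, 0) (58, 40) (2.9649, 40)]  |A|=1916.797
3. ⊥bis P1·P2 via (16.835,16.135): [(13.2258, 11.1576) (17.1952, 0) (58, 0) (58, 40) (34.14, 40)]  |A|=1467.2161
4. canonical 5-gon: [(13.2258, 11.1576) (17.1952, 0) (58, 0) (58, 40) (34.14, 40)]
5. shoelace: 1467.2161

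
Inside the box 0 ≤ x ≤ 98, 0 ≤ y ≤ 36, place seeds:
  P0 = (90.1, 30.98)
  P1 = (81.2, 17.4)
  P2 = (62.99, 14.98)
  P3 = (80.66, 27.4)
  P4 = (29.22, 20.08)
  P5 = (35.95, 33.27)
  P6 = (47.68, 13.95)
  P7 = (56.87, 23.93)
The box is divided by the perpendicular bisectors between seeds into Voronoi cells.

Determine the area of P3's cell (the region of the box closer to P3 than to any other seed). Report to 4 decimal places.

Area of P3's cell: 231.5005

1. box [0,98]×[0,36]: [(0, 0) (98, 0) (98, 36) (0, 36)]
2. ⊥bis P3·P0 via (85.38,29.19): [(0, 0) (96.4499, 0) (82.7974, 36) (0, 36)]  |A|=3226.4519
3. ⊥bis P3·P1 via (80.93,22.4): [(0, 18.0298) (87.814, 22.7717) (82.7974, 36) (0, 36)]  |A|=1336.6516
4. ⊥bis P3·P2 via (71.825,21.19): [(71.3386, 21.8821) (87.814, 22.7717) (82.7974, 36) (61.4153, 36)]  |A|=262.1385
5. ⊥bis P3·P4 via (54.94,23.74): [(71.3386, 21.8821) (87.814, 22.7717) (82.7974, 36) (61.4153, 36)]  |A|=262.1385
6. ⊥bis P3·P5 via (58.305,30.335): [(71.3386, 21.8821) (87.814, 22.7717) (82.7974, 36) (61.4153, 36)]  |A|=262.1385
7. ⊥bis P3·P6 via (64.17,20.675): [(71.3386, 21.8821) (87.814, 22.7717) (82.7974, 36) (61.4153, 36)]  |A|=262.1385
8. ⊥bis P3·P7 via (68.765,25.665): [(68.7874, 25.5117) (71.3386, 21.8821) (87.814, 22.7717) (82.7974, 36) (67.2575, 36)]  |A|=231.5005
9. canonical 5-gon: [(68.7874, 25.5117) (71.3386, 21.8821) (87.814, 22.7717) (82.7974, 36) (67.2575, 36)]
10. shoelace: 231.5005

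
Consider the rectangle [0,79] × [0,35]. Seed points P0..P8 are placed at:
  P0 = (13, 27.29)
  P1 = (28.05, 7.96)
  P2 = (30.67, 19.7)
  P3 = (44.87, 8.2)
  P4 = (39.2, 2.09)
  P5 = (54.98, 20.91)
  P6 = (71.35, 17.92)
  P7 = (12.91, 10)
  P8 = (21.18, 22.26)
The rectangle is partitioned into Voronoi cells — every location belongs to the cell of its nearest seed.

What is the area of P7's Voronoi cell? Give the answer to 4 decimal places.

1. box [0,79]×[0,35]: [(0, 0) (79, 0) (79, 35) (0, 35)]
2. ⊥bis P7·P0 via (12.955,18.645): [(0, 18.7124) (0, 0) (79, 0) (79, 18.3012)]  |A|=1462.0392
3. ⊥bis P7·P1 via (20.48,8.98): [(21.7761, 18.5991) (0, 18.7124) (0, 0) (19.27, 0)]  |A|=382.9442
4. ⊥bis P7·P2 via (21.79,14.85): [(21.3737, 15.6123) (19.7366, 18.6097) (0, 18.7124) (0, 0) (19.27, 0)]  |A|=379.8962
5. ⊥bis P7·P3 via (28.89,9.1): [(21.3737, 15.6123) (19.7366, 18.6097) (0, 18.7124) (0, 0) (19.27, 0)]  |A|=379.8962
6. ⊥bis P7·P4 via (26.055,6.045): [(21.3737, 15.6123) (19.7366, 18.6097) (0, 18.7124) (0, 0) (19.27, 0)]  |A|=379.8962
7. ⊥bis P7·P5 via (33.945,15.455): [(21.3737, 15.6123) (19.7366, 18.6097) (0, 18.7124) (0, 0) (19.27, 0)]  |A|=379.8962
8. ⊥bis P7·P6 via (42.13,13.96): [(21.3737, 15.6123) (19.7366, 18.6097) (0, 18.7124) (0, 0) (19.27, 0)]  |A|=379.8962
9. ⊥bis P7·P8 via (17.045,16.13): [(21.0769, 13.4102) (13.3194, 18.6431) (0, 18.7124) (0, 0) (19.27, 0)]  |A|=360.9886
10. canonical 5-gon: [(21.0769, 13.4102) (13.3194, 18.6431) (0, 18.7124) (0, 0) (19.27, 0)]
11. shoelace: 360.9886

Area of P7's cell: 360.9886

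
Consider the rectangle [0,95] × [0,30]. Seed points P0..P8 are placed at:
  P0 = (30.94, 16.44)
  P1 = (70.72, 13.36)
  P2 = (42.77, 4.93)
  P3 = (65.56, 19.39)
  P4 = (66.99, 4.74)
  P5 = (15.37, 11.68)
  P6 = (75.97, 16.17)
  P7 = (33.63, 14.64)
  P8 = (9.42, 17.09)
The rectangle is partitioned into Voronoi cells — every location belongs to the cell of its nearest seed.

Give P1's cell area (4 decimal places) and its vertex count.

1. box [0,95]×[0,30]: [(0, 0) (95, 0) (95, 30) (0, 30)]
2. ⊥bis P1·P0 via (50.83,14.9): [(49.6764, 0) (95, 0) (95, 30) (51.9991, 30)]  |A|=1324.8677
3. ⊥bis P1·P2 via (56.745,9.145): [(51.6837, 25.926) (59.5032, 0) (95, 0) (95, 30) (51.9991, 30)]  |A|=1197.4822
4. ⊥bis P1·P3 via (68.14,16.375): [(57.3494, 7.1412) (59.5032, 0) (95, 0) (95, 30) (84.0622, 30)]  |A|=816.5167
5. ⊥bis P1·P4 via (68.855,9.05): [(62.6949, 11.7155) (89.7695, 0) (95, 0) (95, 30) (84.0622, 30)]  |A|=615.2106
6. ⊥bis P1·P5 via (43.045,12.52): [(62.6949, 11.7155) (89.7695, 0) (95, 0) (95, 30) (84.0622, 30)]  |A|=615.2106
7. ⊥bis P1·P6 via (73.345,14.765): [(71.1189, 18.9241) (62.6949, 11.7155) (78.6792, 4.7989)]  |A|=86.7445
8. ⊥bis P1·P7 via (52.175,14): [(71.1189, 18.9241) (62.6949, 11.7155) (78.6792, 4.7989)]  |A|=86.7445
9. ⊥bis P1·P8 via (40.07,15.225): [(71.1189, 18.9241) (62.6949, 11.7155) (78.6792, 4.7989)]  |A|=86.7445
10. canonical 3-gon: [(71.1189, 18.9241) (62.6949, 11.7155) (78.6792, 4.7989)]
11. shoelace: 86.7445

Area of P1's cell: 86.7445 (3 vertices)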